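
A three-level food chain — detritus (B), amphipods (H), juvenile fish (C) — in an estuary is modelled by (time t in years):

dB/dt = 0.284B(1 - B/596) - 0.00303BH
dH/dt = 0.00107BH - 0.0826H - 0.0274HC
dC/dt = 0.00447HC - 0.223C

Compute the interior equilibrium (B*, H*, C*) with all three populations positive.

B* ≈ 279, H* ≈ 49.9, C* ≈ 7.87

From dC/dt = 0: 0.00447H* = 0.223, so H* = 49.9.
From dB/dt = 0: 0.284(1 - B*/596) = 0.00303·49.9, giving B* = 596·(1 - 0.532) = 279.
From dH/dt = 0: 0.00107·279 - 0.0826 = 0.0274C*, so C* = 0.216/0.0274 = 7.87.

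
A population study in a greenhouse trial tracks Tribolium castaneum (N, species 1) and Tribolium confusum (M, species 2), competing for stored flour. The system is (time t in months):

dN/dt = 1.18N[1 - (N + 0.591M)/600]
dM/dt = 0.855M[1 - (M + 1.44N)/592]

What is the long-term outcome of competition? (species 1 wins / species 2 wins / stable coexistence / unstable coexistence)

species 1 excludes species 2

Compare the nullcline intercepts: K1/α12 = 600/0.591 = 1020 > K2 = 592; K2/α21 = 592/1.44 = 411 < K1 = 600.
Since the inequalities point opposite ways, species 1 can invade but species 2 cannot.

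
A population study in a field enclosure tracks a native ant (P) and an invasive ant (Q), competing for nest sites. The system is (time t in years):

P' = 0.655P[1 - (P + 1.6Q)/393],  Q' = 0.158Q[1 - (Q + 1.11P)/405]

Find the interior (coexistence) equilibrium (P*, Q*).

Setting both brackets to zero gives the nullclines P + 1.6Q = 393 and 1.11P + Q = 405.
Substituting Q = 405 - 1.11P into the first: P(1 - 1.6·1.11) = 393 - 1.6·405.
So P* = -255/-0.776 = 329, and then Q* = 405 - 1.11·329 = 40.2.

P* ≈ 329, Q* ≈ 40.2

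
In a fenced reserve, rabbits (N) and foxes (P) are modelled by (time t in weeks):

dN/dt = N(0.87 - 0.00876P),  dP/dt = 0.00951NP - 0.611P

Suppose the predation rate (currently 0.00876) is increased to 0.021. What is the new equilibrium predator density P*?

P* ≈ 41.4

At the interior fixed point, setting dN/dt = 0 with N > 0 fixes P* = (prey growth rate)/(NP coefficient) — independent of the other coefficients.
With the change, P* = 0.87/0.021 = 41.4; it falls from 99.3.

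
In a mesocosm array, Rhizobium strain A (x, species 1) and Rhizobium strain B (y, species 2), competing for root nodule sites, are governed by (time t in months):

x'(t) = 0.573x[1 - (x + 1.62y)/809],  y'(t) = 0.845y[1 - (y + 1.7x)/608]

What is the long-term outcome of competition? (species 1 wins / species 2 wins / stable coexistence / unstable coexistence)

unstable coexistence (outcome depends on initial conditions)

Compare the nullcline intercepts: K1/α12 = 809/1.62 = 499 < K2 = 608; K2/α21 = 608/1.7 = 358 < K1 = 809.
Since both are reversed, neither can invade when rare; the interior point is a saddle.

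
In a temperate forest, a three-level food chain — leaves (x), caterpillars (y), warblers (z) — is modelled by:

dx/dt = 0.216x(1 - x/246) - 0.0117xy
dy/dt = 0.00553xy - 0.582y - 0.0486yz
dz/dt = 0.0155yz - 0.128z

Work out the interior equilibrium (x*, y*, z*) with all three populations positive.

From dz/dt = 0: 0.0155y* = 0.128, so y* = 8.26.
From dx/dt = 0: 0.216(1 - x*/246) = 0.0117·8.26, giving x* = 246·(1 - 0.447) = 136.
From dy/dt = 0: 0.00553·136 - 0.582 = 0.0486z*, so z* = 0.17/0.0486 = 3.5.

x* ≈ 136, y* ≈ 8.26, z* ≈ 3.5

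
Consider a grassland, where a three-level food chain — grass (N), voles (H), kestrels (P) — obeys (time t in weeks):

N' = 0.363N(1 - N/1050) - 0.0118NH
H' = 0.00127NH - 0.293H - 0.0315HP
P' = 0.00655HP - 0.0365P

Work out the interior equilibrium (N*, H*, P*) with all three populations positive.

From dP/dt = 0: 0.00655H* = 0.0365, so H* = 5.57.
From dN/dt = 0: 0.363(1 - N*/1050) = 0.0118·5.57, giving N* = 1050·(1 - 0.181) = 860.
From dH/dt = 0: 0.00127·860 - 0.293 = 0.0315P*, so P* = 0.799/0.0315 = 25.4.

N* ≈ 860, H* ≈ 5.57, P* ≈ 25.4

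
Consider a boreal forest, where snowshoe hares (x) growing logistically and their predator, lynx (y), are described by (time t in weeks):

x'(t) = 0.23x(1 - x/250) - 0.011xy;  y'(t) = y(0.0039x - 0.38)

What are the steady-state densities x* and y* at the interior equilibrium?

x* ≈ 97.4, y* ≈ 12.8

From dy/dt = 0 with y > 0: 0.0039x* = 0.38, so x* = 97.4.
Substitute into dx/dt = 0: 0.23(1 - 97.4/250) = 0.011y*.
The bracket is 0.61, giving y* = 0.14/0.011 = 12.8.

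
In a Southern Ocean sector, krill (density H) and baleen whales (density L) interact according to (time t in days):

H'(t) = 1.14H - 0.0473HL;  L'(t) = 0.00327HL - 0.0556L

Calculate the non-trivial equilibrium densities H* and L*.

Set dL/dt = 0 with L > 0: 0.00327H - 0.0556 = 0, so H* = 0.0556/0.00327 = 17.
Set dH/dt = 0 with H > 0: 1.14 - 0.0473L = 0, so L* = 1.14/0.0473 = 24.1.

H* ≈ 17, L* ≈ 24.1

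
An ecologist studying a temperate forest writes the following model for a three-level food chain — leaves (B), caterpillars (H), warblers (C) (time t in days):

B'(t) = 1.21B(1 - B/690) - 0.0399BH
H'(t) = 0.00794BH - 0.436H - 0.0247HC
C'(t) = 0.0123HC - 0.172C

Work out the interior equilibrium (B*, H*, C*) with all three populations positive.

B* ≈ 372, H* ≈ 14, C* ≈ 102

From dC/dt = 0: 0.0123H* = 0.172, so H* = 14.
From dB/dt = 0: 1.21(1 - B*/690) = 0.0399·14, giving B* = 690·(1 - 0.461) = 372.
From dH/dt = 0: 0.00794·372 - 0.436 = 0.0247C*, so C* = 2.52/0.0247 = 102.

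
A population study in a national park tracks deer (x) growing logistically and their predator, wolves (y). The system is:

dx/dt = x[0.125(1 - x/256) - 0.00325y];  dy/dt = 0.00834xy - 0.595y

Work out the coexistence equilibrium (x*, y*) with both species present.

x* ≈ 71.3, y* ≈ 27.7

From dy/dt = 0 with y > 0: 0.00834x* = 0.595, so x* = 71.3.
Substitute into dx/dt = 0: 0.125(1 - 71.3/256) = 0.00325y*.
The bracket is 0.721, giving y* = 0.0902/0.00325 = 27.7.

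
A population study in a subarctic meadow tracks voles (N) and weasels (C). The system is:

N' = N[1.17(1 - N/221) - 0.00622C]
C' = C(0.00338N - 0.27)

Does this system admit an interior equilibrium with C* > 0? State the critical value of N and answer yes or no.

The predator equation gives dC/dt > 0 only when N > 0.27/0.00338 = 79.9.
Without the predator, N → K = 221. Since 221 > 79.9, the predator can invade and persist.

Threshold N = 79.9; K > 79.9, so yes, the predator persists.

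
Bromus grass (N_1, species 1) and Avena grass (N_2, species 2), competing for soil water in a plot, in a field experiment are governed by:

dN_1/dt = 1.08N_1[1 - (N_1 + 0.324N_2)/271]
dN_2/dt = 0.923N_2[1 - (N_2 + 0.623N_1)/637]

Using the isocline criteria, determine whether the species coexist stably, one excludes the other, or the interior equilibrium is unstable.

Compare the nullcline intercepts: K1/α12 = 271/0.324 = 836 > K2 = 637; K2/α21 = 637/0.623 = 1020 > K1 = 271.
Since both inequalities hold, each species can invade when rare, so the interior equilibrium is stable.

stable coexistence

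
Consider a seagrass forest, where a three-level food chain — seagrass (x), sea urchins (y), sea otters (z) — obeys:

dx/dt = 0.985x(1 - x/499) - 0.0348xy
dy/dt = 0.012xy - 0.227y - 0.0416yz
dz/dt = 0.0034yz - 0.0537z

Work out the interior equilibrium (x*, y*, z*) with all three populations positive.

From dz/dt = 0: 0.0034y* = 0.0537, so y* = 15.8.
From dx/dt = 0: 0.985(1 - x*/499) = 0.0348·15.8, giving x* = 499·(1 - 0.558) = 221.
From dy/dt = 0: 0.012·221 - 0.227 = 0.0416z*, so z* = 2.42/0.0416 = 58.2.

x* ≈ 221, y* ≈ 15.8, z* ≈ 58.2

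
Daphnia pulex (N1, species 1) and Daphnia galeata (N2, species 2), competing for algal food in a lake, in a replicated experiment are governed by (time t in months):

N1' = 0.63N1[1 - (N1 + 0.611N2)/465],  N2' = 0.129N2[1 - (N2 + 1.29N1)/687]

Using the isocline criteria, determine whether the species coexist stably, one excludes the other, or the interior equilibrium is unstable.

Compare the nullcline intercepts: K1/α12 = 465/0.611 = 761 > K2 = 687; K2/α21 = 687/1.29 = 533 > K1 = 465.
Since both inequalities hold, each species can invade when rare, so the interior equilibrium is stable.

stable coexistence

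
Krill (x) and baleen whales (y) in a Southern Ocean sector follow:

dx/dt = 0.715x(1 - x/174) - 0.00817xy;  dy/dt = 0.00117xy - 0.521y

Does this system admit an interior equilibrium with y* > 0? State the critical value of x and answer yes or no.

Threshold x = 445; K < 445, so no, the predator goes extinct.

The predator equation gives dy/dt > 0 only when x > 0.521/0.00117 = 445.
Without the predator, x → K = 174. Since 174 < 445, the predator cannot invade.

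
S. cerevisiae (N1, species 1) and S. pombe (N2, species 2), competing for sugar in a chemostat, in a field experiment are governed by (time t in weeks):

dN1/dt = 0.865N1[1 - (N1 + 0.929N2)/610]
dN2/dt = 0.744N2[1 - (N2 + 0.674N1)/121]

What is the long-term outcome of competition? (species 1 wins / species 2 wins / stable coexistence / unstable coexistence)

Compare the nullcline intercepts: K1/α12 = 610/0.929 = 657 > K2 = 121; K2/α21 = 121/0.674 = 180 < K1 = 610.
Since the inequalities point opposite ways, species 1 can invade but species 2 cannot.

species 1 excludes species 2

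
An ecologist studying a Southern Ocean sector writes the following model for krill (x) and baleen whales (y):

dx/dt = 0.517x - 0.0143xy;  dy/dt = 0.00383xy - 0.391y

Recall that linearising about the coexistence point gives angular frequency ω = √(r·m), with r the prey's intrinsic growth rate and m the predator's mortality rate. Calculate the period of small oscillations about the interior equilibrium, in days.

T ≈ 14 days

Here r = 0.517 and m = 0.391, so r·m = 0.202.
ω = √0.202 = 0.45 per day, hence T = 2π/ω ≈ 14 days.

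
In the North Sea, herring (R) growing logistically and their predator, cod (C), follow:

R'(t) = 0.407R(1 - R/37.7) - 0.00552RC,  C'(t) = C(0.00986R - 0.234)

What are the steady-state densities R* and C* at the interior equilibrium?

From dC/dt = 0 with C > 0: 0.00986R* = 0.234, so R* = 23.7.
Substitute into dR/dt = 0: 0.407(1 - 23.7/37.7) = 0.00552C*.
The bracket is 0.37, giving C* = 0.151/0.00552 = 27.3.

R* ≈ 23.7, C* ≈ 27.3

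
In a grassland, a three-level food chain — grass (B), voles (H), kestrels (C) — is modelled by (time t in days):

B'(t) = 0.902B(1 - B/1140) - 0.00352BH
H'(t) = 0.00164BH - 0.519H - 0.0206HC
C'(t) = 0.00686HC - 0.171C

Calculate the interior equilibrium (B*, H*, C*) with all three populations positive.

From dC/dt = 0: 0.00686H* = 0.171, so H* = 24.9.
From dB/dt = 0: 0.902(1 - B*/1140) = 0.00352·24.9, giving B* = 1140·(1 - 0.0973) = 1030.
From dH/dt = 0: 0.00164·1030 - 0.519 = 0.0206C*, so C* = 1.17/0.0206 = 56.7.

B* ≈ 1030, H* ≈ 24.9, C* ≈ 56.7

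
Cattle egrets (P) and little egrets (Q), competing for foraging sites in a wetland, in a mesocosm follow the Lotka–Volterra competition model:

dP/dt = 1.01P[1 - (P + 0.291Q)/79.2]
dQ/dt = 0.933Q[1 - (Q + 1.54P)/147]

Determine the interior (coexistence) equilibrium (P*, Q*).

Setting both brackets to zero gives the nullclines P + 0.291Q = 79.2 and 1.54P + Q = 147.
Substituting Q = 147 - 1.54P into the first: P(1 - 0.291·1.54) = 79.2 - 0.291·147.
So P* = 36.4/0.552 = 66, and then Q* = 147 - 1.54·66 = 45.4.

P* ≈ 66, Q* ≈ 45.4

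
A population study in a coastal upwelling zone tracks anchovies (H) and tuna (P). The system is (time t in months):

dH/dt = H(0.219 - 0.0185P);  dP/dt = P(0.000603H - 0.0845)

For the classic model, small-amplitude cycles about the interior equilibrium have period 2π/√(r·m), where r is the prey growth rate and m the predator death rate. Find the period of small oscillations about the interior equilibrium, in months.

T ≈ 46.2 months

Here r = 0.219 and m = 0.0845, so r·m = 0.0185.
ω = √0.0185 = 0.136 per month, hence T = 2π/ω ≈ 46.2 months.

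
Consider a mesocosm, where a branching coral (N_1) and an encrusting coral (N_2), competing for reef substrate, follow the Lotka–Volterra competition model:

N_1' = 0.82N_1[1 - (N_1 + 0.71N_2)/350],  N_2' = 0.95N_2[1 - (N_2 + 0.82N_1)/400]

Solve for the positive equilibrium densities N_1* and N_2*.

Setting both brackets to zero gives the nullclines N_1 + 0.71N_2 = 350 and 0.82N_1 + N_2 = 400.
Substituting N_2 = 400 - 0.82N_1 into the first: N_1(1 - 0.71·0.82) = 350 - 0.71·400.
So N_1* = 66/0.418 = 158, and then N_2* = 400 - 0.82·158 = 270.

N_1* ≈ 158, N_2* ≈ 270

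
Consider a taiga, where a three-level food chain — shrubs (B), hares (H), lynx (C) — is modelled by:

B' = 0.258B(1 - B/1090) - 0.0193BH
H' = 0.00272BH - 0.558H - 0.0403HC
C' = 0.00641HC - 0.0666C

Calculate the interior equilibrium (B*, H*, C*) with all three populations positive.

B* ≈ 243, H* ≈ 10.4, C* ≈ 2.54

From dC/dt = 0: 0.00641H* = 0.0666, so H* = 10.4.
From dB/dt = 0: 0.258(1 - B*/1090) = 0.0193·10.4, giving B* = 1090·(1 - 0.777) = 243.
From dH/dt = 0: 0.00272·243 - 0.558 = 0.0403C*, so C* = 0.102/0.0403 = 2.54.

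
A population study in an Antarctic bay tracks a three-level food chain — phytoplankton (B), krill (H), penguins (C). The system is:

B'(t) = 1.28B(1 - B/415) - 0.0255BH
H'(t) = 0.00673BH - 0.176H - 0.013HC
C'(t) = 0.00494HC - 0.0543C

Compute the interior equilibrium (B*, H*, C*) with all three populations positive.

From dC/dt = 0: 0.00494H* = 0.0543, so H* = 11.
From dB/dt = 0: 1.28(1 - B*/415) = 0.0255·11, giving B* = 415·(1 - 0.219) = 324.
From dH/dt = 0: 0.00673·324 - 0.176 = 0.013C*, so C* = 2.01/0.013 = 154.

B* ≈ 324, H* ≈ 11, C* ≈ 154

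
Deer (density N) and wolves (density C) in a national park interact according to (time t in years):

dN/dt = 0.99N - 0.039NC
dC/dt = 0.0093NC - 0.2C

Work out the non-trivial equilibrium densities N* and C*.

Set dC/dt = 0 with C > 0: 0.0093N - 0.2 = 0, so N* = 0.2/0.0093 = 21.5.
Set dN/dt = 0 with N > 0: 0.99 - 0.039C = 0, so C* = 0.99/0.039 = 25.4.

N* ≈ 21.5, C* ≈ 25.4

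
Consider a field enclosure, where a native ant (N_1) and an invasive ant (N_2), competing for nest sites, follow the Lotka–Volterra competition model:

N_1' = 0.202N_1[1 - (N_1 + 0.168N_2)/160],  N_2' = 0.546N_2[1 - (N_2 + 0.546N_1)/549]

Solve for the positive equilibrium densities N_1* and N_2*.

N_1* ≈ 74.6, N_2* ≈ 508

Setting both brackets to zero gives the nullclines N_1 + 0.168N_2 = 160 and 0.546N_1 + N_2 = 549.
Substituting N_2 = 549 - 0.546N_1 into the first: N_1(1 - 0.168·0.546) = 160 - 0.168·549.
So N_1* = 67.8/0.908 = 74.6, and then N_2* = 549 - 0.546·74.6 = 508.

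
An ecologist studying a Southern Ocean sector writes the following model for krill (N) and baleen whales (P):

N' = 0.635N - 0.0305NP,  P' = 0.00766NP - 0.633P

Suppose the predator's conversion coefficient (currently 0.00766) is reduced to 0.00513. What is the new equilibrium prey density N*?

At the interior fixed point, setting dP/dt = 0 with P > 0 fixes N* = (predator death rate)/(NP coefficient) — independent of the other coefficients.
With the change, N* = 0.633/0.00513 = 123; it rises from 82.6.

N* ≈ 123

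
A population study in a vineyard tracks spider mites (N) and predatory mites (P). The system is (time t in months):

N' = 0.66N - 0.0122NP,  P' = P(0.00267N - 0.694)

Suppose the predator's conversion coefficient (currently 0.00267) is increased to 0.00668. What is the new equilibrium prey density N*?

N* ≈ 104

At the interior fixed point, setting dP/dt = 0 with P > 0 fixes N* = (predator death rate)/(NP coefficient) — independent of the other coefficients.
With the change, N* = 0.694/0.00668 = 104; it falls from 260.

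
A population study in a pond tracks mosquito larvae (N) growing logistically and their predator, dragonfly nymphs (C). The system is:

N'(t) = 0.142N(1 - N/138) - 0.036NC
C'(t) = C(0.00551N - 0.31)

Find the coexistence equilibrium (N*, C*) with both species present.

N* ≈ 56.3, C* ≈ 2.34

From dC/dt = 0 with C > 0: 0.00551N* = 0.31, so N* = 56.3.
Substitute into dN/dt = 0: 0.142(1 - 56.3/138) = 0.036C*.
The bracket is 0.592, giving C* = 0.0841/0.036 = 2.34.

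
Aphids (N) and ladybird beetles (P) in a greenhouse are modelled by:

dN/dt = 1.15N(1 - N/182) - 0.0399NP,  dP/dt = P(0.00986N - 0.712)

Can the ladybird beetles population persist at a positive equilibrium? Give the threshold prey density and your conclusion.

Threshold N = 72.2; K > 72.2, so yes, the predator persists.

The predator equation gives dP/dt > 0 only when N > 0.712/0.00986 = 72.2.
Without the predator, N → K = 182. Since 182 > 72.2, the predator can invade and persist.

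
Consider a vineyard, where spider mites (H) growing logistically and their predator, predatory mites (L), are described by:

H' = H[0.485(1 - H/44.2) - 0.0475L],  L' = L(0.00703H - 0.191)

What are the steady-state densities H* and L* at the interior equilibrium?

From dL/dt = 0 with L > 0: 0.00703H* = 0.191, so H* = 27.2.
Substitute into dH/dt = 0: 0.485(1 - 27.2/44.2) = 0.0475L*.
The bracket is 0.385, giving L* = 0.187/0.0475 = 3.93.

H* ≈ 27.2, L* ≈ 3.93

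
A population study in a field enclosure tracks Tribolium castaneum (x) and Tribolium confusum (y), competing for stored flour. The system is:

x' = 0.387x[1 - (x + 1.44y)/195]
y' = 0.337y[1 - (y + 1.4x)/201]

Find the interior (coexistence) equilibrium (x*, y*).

Setting both brackets to zero gives the nullclines x + 1.44y = 195 and 1.4x + y = 201.
Substituting y = 201 - 1.4x into the first: x(1 - 1.44·1.4) = 195 - 1.44·201.
So x* = -94.4/-1.02 = 93, and then y* = 201 - 1.4·93 = 70.9.

x* ≈ 93, y* ≈ 70.9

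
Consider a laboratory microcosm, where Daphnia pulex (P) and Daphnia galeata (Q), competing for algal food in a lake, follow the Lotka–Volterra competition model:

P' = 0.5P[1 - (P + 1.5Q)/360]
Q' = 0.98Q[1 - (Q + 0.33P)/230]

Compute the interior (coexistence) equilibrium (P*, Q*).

P* ≈ 29.7, Q* ≈ 220

Setting both brackets to zero gives the nullclines P + 1.5Q = 360 and 0.33P + Q = 230.
Substituting Q = 230 - 0.33P into the first: P(1 - 1.5·0.33) = 360 - 1.5·230.
So P* = 15/0.505 = 29.7, and then Q* = 230 - 0.33·29.7 = 220.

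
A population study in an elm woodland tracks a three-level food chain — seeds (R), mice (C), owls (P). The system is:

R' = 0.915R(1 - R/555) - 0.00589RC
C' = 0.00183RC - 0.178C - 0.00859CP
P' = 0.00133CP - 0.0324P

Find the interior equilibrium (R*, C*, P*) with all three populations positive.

From dP/dt = 0: 0.00133C* = 0.0324, so C* = 24.4.
From dR/dt = 0: 0.915(1 - R*/555) = 0.00589·24.4, giving R* = 555·(1 - 0.157) = 468.
From dC/dt = 0: 0.00183·468 - 0.178 = 0.00859P*, so P* = 0.678/0.00859 = 79.

R* ≈ 468, C* ≈ 24.4, P* ≈ 79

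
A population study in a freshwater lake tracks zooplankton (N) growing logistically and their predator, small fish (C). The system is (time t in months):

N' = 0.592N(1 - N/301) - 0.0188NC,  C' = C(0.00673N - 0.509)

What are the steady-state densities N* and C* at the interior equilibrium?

N* ≈ 75.6, C* ≈ 23.6

From dC/dt = 0 with C > 0: 0.00673N* = 0.509, so N* = 75.6.
Substitute into dN/dt = 0: 0.592(1 - 75.6/301) = 0.0188C*.
The bracket is 0.749, giving C* = 0.443/0.0188 = 23.6.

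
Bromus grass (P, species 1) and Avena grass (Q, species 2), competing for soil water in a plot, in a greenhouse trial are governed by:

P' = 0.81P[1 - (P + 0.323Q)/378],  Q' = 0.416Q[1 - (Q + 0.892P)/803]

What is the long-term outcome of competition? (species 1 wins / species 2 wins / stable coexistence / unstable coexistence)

stable coexistence

Compare the nullcline intercepts: K1/α12 = 378/0.323 = 1170 > K2 = 803; K2/α21 = 803/0.892 = 900 > K1 = 378.
Since both inequalities hold, each species can invade when rare, so the interior equilibrium is stable.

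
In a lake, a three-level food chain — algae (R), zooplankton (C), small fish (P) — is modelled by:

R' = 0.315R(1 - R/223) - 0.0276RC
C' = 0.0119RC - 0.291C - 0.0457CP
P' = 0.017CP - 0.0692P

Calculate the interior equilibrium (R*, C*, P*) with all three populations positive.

R* ≈ 143, C* ≈ 4.07, P* ≈ 31

From dP/dt = 0: 0.017C* = 0.0692, so C* = 4.07.
From dR/dt = 0: 0.315(1 - R*/223) = 0.0276·4.07, giving R* = 223·(1 - 0.357) = 143.
From dC/dt = 0: 0.0119·143 - 0.291 = 0.0457P*, so P* = 1.42/0.0457 = 31.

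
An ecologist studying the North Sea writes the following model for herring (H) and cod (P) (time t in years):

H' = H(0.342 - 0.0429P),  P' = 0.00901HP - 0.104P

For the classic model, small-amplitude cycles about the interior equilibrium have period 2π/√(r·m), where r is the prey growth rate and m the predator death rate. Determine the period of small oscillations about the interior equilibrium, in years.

T ≈ 33.3 years

Here r = 0.342 and m = 0.104, so r·m = 0.0356.
ω = √0.0356 = 0.189 per year, hence T = 2π/ω ≈ 33.3 years.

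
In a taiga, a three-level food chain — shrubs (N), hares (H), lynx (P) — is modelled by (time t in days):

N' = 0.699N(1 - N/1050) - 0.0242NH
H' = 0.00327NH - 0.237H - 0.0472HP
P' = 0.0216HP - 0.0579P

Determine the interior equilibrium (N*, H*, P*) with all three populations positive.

N* ≈ 953, H* ≈ 2.68, P* ≈ 61

From dP/dt = 0: 0.0216H* = 0.0579, so H* = 2.68.
From dN/dt = 0: 0.699(1 - N*/1050) = 0.0242·2.68, giving N* = 1050·(1 - 0.0928) = 953.
From dH/dt = 0: 0.00327·953 - 0.237 = 0.0472P*, so P* = 2.88/0.0472 = 61.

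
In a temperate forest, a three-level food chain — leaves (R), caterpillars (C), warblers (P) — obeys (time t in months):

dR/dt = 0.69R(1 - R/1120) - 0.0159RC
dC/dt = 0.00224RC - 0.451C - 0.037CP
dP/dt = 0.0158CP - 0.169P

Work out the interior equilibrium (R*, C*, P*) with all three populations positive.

R* ≈ 844, C* ≈ 10.7, P* ≈ 38.9

From dP/dt = 0: 0.0158C* = 0.169, so C* = 10.7.
From dR/dt = 0: 0.69(1 - R*/1120) = 0.0159·10.7, giving R* = 1120·(1 - 0.246) = 844.
From dC/dt = 0: 0.00224·844 - 0.451 = 0.037P*, so P* = 1.44/0.037 = 38.9.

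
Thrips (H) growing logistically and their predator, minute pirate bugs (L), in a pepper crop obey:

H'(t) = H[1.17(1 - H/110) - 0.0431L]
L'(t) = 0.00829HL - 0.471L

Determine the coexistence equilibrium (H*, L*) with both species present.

From dL/dt = 0 with L > 0: 0.00829H* = 0.471, so H* = 56.8.
Substitute into dH/dt = 0: 1.17(1 - 56.8/110) = 0.0431L*.
The bracket is 0.483, giving L* = 0.566/0.0431 = 13.1.

H* ≈ 56.8, L* ≈ 13.1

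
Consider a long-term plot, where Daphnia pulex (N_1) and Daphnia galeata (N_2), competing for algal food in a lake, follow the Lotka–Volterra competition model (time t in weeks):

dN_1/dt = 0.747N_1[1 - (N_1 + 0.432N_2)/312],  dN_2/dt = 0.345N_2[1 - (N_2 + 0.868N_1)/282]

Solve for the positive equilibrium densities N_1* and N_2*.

N_1* ≈ 304, N_2* ≈ 17.9

Setting both brackets to zero gives the nullclines N_1 + 0.432N_2 = 312 and 0.868N_1 + N_2 = 282.
Substituting N_2 = 282 - 0.868N_1 into the first: N_1(1 - 0.432·0.868) = 312 - 0.432·282.
So N_1* = 190/0.625 = 304, and then N_2* = 282 - 0.868·304 = 17.9.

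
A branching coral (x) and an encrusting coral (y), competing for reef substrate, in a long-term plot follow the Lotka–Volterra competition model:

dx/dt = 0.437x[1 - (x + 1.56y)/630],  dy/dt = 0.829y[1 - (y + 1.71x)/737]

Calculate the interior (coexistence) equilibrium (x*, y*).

Setting both brackets to zero gives the nullclines x + 1.56y = 630 and 1.71x + y = 737.
Substituting y = 737 - 1.71x into the first: x(1 - 1.56·1.71) = 630 - 1.56·737.
So x* = -520/-1.67 = 312, and then y* = 737 - 1.71·312 = 204.

x* ≈ 312, y* ≈ 204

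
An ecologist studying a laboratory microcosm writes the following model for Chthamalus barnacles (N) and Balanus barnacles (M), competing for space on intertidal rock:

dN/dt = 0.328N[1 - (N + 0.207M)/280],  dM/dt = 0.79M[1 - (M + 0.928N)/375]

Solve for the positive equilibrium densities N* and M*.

N* ≈ 250, M* ≈ 143

Setting both brackets to zero gives the nullclines N + 0.207M = 280 and 0.928N + M = 375.
Substituting M = 375 - 0.928N into the first: N(1 - 0.207·0.928) = 280 - 0.207·375.
So N* = 202/0.808 = 250, and then M* = 375 - 0.928·250 = 143.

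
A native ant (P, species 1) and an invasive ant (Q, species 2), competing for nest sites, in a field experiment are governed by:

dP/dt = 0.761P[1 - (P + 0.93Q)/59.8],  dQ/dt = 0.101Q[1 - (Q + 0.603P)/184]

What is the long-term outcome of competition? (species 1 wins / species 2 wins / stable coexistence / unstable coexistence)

species 2 excludes species 1

Compare the nullcline intercepts: K1/α12 = 59.8/0.93 = 64.3 < K2 = 184; K2/α21 = 184/0.603 = 305 > K1 = 59.8.
Since the inequalities point opposite ways, species 2 can invade but species 1 cannot.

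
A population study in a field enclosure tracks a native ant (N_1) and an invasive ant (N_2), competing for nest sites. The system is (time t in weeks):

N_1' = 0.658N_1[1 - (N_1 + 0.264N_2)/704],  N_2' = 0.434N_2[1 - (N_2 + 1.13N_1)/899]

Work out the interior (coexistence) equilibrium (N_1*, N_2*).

N_1* ≈ 665, N_2* ≈ 147

Setting both brackets to zero gives the nullclines N_1 + 0.264N_2 = 704 and 1.13N_1 + N_2 = 899.
Substituting N_2 = 899 - 1.13N_1 into the first: N_1(1 - 0.264·1.13) = 704 - 0.264·899.
So N_1* = 467/0.702 = 665, and then N_2* = 899 - 1.13·665 = 147.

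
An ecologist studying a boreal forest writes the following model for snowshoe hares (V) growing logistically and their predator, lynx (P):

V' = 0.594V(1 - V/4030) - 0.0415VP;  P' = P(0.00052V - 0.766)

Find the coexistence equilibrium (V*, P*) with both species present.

V* ≈ 1470, P* ≈ 9.08

From dP/dt = 0 with P > 0: 0.00052V* = 0.766, so V* = 1470.
Substitute into dV/dt = 0: 0.594(1 - 1470/4030) = 0.0415P*.
The bracket is 0.634, giving P* = 0.377/0.0415 = 9.08.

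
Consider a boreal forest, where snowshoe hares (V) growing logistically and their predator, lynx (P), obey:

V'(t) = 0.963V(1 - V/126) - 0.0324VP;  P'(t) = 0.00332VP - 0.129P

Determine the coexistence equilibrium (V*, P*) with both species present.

V* ≈ 38.9, P* ≈ 20.6

From dP/dt = 0 with P > 0: 0.00332V* = 0.129, so V* = 38.9.
Substitute into dV/dt = 0: 0.963(1 - 38.9/126) = 0.0324P*.
The bracket is 0.692, giving P* = 0.666/0.0324 = 20.6.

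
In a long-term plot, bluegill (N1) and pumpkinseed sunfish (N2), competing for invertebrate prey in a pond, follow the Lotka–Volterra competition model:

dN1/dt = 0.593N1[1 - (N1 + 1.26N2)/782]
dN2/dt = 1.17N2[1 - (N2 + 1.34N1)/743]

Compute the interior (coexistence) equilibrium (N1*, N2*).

N1* ≈ 224, N2* ≈ 443

Setting both brackets to zero gives the nullclines N1 + 1.26N2 = 782 and 1.34N1 + N2 = 743.
Substituting N2 = 743 - 1.34N1 into the first: N1(1 - 1.26·1.34) = 782 - 1.26·743.
So N1* = -154/-0.688 = 224, and then N2* = 743 - 1.34·224 = 443.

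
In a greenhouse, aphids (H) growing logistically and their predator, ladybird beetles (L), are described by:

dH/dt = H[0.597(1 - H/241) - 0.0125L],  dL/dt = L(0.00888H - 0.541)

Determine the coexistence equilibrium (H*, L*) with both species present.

From dL/dt = 0 with L > 0: 0.00888H* = 0.541, so H* = 60.9.
Substitute into dH/dt = 0: 0.597(1 - 60.9/241) = 0.0125L*.
The bracket is 0.747, giving L* = 0.446/0.0125 = 35.7.

H* ≈ 60.9, L* ≈ 35.7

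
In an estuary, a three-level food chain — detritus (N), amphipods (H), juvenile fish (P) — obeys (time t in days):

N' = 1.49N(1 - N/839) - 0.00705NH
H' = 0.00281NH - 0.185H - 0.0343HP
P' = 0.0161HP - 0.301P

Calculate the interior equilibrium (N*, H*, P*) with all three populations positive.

From dP/dt = 0: 0.0161H* = 0.301, so H* = 18.7.
From dN/dt = 0: 1.49(1 - N*/839) = 0.00705·18.7, giving N* = 839·(1 - 0.0885) = 765.
From dH/dt = 0: 0.00281·765 - 0.185 = 0.0343P*, so P* = 1.96/0.0343 = 57.3.

N* ≈ 765, H* ≈ 18.7, P* ≈ 57.3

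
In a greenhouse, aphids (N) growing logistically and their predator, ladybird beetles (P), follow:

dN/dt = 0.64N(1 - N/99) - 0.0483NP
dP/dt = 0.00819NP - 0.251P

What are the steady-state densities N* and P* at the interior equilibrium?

N* ≈ 30.6, P* ≈ 9.15

From dP/dt = 0 with P > 0: 0.00819N* = 0.251, so N* = 30.6.
Substitute into dN/dt = 0: 0.64(1 - 30.6/99) = 0.0483P*.
The bracket is 0.69, giving P* = 0.442/0.0483 = 9.15.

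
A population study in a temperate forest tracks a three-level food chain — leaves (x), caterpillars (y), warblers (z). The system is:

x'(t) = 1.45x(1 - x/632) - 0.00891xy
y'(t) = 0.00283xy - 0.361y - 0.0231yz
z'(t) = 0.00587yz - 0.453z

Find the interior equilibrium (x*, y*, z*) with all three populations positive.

x* ≈ 332, y* ≈ 77.2, z* ≈ 25.1

From dz/dt = 0: 0.00587y* = 0.453, so y* = 77.2.
From dx/dt = 0: 1.45(1 - x*/632) = 0.00891·77.2, giving x* = 632·(1 - 0.474) = 332.
From dy/dt = 0: 0.00283·332 - 0.361 = 0.0231z*, so z* = 0.579/0.0231 = 25.1.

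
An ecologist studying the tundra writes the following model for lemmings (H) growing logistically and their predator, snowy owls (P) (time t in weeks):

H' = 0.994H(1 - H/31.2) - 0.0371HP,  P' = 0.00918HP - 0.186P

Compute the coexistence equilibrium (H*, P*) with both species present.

From dP/dt = 0 with P > 0: 0.00918H* = 0.186, so H* = 20.3.
Substitute into dH/dt = 0: 0.994(1 - 20.3/31.2) = 0.0371P*.
The bracket is 0.351, giving P* = 0.348/0.0371 = 9.39.

H* ≈ 20.3, P* ≈ 9.39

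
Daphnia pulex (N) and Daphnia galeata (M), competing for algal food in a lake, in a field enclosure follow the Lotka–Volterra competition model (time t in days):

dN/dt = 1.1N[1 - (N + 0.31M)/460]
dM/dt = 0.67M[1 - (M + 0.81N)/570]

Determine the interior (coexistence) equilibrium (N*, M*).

N* ≈ 378, M* ≈ 264

Setting both brackets to zero gives the nullclines N + 0.31M = 460 and 0.81N + M = 570.
Substituting M = 570 - 0.81N into the first: N(1 - 0.31·0.81) = 460 - 0.31·570.
So N* = 283/0.749 = 378, and then M* = 570 - 0.81·378 = 264.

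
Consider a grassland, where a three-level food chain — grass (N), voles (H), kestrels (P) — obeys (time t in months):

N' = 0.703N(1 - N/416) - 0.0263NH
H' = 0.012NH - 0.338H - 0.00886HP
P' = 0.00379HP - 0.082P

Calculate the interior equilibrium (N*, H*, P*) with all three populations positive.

N* ≈ 79.3, H* ≈ 21.6, P* ≈ 69.2

From dP/dt = 0: 0.00379H* = 0.082, so H* = 21.6.
From dN/dt = 0: 0.703(1 - N*/416) = 0.0263·21.6, giving N* = 416·(1 - 0.809) = 79.3.
From dH/dt = 0: 0.012·79.3 - 0.338 = 0.00886P*, so P* = 0.613/0.00886 = 69.2.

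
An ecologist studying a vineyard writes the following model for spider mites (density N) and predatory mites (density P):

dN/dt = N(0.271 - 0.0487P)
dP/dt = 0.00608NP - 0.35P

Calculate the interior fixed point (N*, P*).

N* ≈ 57.6, P* ≈ 5.56

Set dP/dt = 0 with P > 0: 0.00608N - 0.35 = 0, so N* = 0.35/0.00608 = 57.6.
Set dN/dt = 0 with N > 0: 0.271 - 0.0487P = 0, so P* = 0.271/0.0487 = 5.56.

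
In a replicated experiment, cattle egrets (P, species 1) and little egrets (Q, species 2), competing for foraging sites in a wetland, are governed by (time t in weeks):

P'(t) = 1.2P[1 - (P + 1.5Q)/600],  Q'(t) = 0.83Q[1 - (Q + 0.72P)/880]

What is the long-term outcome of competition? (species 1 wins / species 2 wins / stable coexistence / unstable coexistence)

Compare the nullcline intercepts: K1/α12 = 600/1.5 = 400 < K2 = 880; K2/α21 = 880/0.72 = 1220 > K1 = 600.
Since the inequalities point opposite ways, species 2 can invade but species 1 cannot.

species 2 excludes species 1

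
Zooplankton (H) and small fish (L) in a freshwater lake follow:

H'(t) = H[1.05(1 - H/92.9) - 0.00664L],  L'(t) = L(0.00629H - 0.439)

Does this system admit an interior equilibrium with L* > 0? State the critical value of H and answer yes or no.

Threshold H = 69.8; K > 69.8, so yes, the predator persists.

The predator equation gives dL/dt > 0 only when H > 0.439/0.00629 = 69.8.
Without the predator, H → K = 92.9. Since 92.9 > 69.8, the predator can invade and persist.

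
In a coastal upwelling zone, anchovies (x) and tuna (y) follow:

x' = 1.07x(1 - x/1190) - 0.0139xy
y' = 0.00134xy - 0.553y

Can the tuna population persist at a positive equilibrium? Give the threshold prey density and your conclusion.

Threshold x = 413; K > 413, so yes, the predator persists.

The predator equation gives dy/dt > 0 only when x > 0.553/0.00134 = 413.
Without the predator, x → K = 1190. Since 1190 > 413, the predator can invade and persist.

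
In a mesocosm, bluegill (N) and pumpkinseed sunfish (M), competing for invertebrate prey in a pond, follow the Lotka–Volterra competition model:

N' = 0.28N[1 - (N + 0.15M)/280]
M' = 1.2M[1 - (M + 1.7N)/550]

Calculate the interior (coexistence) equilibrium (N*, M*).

N* ≈ 265, M* ≈ 99.3

Setting both brackets to zero gives the nullclines N + 0.15M = 280 and 1.7N + M = 550.
Substituting M = 550 - 1.7N into the first: N(1 - 0.15·1.7) = 280 - 0.15·550.
So N* = 198/0.745 = 265, and then M* = 550 - 1.7·265 = 99.3.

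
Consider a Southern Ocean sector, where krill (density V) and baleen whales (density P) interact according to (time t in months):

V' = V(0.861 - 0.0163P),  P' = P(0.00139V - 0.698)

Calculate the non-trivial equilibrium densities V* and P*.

Set dP/dt = 0 with P > 0: 0.00139V - 0.698 = 0, so V* = 0.698/0.00139 = 502.
Set dV/dt = 0 with V > 0: 0.861 - 0.0163P = 0, so P* = 0.861/0.0163 = 52.8.

V* ≈ 502, P* ≈ 52.8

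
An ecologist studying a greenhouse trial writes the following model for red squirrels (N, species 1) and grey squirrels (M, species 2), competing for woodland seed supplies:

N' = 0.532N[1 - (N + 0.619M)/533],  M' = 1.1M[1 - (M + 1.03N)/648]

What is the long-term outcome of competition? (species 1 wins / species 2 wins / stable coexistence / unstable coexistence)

stable coexistence

Compare the nullcline intercepts: K1/α12 = 533/0.619 = 861 > K2 = 648; K2/α21 = 648/1.03 = 629 > K1 = 533.
Since both inequalities hold, each species can invade when rare, so the interior equilibrium is stable.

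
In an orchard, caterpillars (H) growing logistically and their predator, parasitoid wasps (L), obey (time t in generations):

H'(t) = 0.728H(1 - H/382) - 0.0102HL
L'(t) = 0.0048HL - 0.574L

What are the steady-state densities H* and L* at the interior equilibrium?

H* ≈ 120, L* ≈ 49

From dL/dt = 0 with L > 0: 0.0048H* = 0.574, so H* = 120.
Substitute into dH/dt = 0: 0.728(1 - 120/382) = 0.0102L*.
The bracket is 0.687, giving L* = 0.5/0.0102 = 49.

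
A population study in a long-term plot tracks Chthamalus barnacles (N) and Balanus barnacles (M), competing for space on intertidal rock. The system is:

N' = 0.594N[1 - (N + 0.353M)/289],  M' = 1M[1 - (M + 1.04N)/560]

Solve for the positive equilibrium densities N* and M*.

N* ≈ 144, M* ≈ 410

Setting both brackets to zero gives the nullclines N + 0.353M = 289 and 1.04N + M = 560.
Substituting M = 560 - 1.04N into the first: N(1 - 0.353·1.04) = 289 - 0.353·560.
So N* = 91.3/0.633 = 144, and then M* = 560 - 1.04·144 = 410.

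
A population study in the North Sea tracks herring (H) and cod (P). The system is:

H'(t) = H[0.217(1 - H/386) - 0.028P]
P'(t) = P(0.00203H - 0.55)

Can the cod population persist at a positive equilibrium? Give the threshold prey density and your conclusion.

Threshold H = 271; K > 271, so yes, the predator persists.

The predator equation gives dP/dt > 0 only when H > 0.55/0.00203 = 271.
Without the predator, H → K = 386. Since 386 > 271, the predator can invade and persist.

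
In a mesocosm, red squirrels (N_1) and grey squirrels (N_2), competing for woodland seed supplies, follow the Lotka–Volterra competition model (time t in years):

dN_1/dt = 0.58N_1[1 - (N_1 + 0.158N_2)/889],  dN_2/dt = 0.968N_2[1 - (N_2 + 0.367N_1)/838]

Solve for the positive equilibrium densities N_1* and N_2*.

N_1* ≈ 803, N_2* ≈ 543

Setting both brackets to zero gives the nullclines N_1 + 0.158N_2 = 889 and 0.367N_1 + N_2 = 838.
Substituting N_2 = 838 - 0.367N_1 into the first: N_1(1 - 0.158·0.367) = 889 - 0.158·838.
So N_1* = 757/0.942 = 803, and then N_2* = 838 - 0.367·803 = 543.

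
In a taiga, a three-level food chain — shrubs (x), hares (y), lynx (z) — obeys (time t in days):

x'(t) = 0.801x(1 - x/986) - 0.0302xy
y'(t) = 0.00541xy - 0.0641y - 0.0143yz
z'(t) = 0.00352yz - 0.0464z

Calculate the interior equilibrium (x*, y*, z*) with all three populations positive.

x* ≈ 496, y* ≈ 13.2, z* ≈ 183

From dz/dt = 0: 0.00352y* = 0.0464, so y* = 13.2.
From dx/dt = 0: 0.801(1 - x*/986) = 0.0302·13.2, giving x* = 986·(1 - 0.497) = 496.
From dy/dt = 0: 0.00541·496 - 0.0641 = 0.0143z*, so z* = 2.62/0.0143 = 183.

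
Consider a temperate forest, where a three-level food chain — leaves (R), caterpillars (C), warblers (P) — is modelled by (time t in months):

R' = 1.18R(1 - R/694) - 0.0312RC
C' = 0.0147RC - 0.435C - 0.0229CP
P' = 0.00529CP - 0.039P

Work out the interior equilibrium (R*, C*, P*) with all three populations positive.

From dP/dt = 0: 0.00529C* = 0.039, so C* = 7.37.
From dR/dt = 0: 1.18(1 - R*/694) = 0.0312·7.37, giving R* = 694·(1 - 0.195) = 559.
From dC/dt = 0: 0.0147·559 - 0.435 = 0.0229P*, so P* = 7.78/0.0229 = 340.

R* ≈ 559, C* ≈ 7.37, P* ≈ 340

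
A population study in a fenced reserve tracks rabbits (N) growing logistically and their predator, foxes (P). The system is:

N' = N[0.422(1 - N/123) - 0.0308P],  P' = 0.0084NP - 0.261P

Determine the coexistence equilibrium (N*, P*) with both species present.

N* ≈ 31.1, P* ≈ 10.2

From dP/dt = 0 with P > 0: 0.0084N* = 0.261, so N* = 31.1.
Substitute into dN/dt = 0: 0.422(1 - 31.1/123) = 0.0308P*.
The bracket is 0.747, giving P* = 0.315/0.0308 = 10.2.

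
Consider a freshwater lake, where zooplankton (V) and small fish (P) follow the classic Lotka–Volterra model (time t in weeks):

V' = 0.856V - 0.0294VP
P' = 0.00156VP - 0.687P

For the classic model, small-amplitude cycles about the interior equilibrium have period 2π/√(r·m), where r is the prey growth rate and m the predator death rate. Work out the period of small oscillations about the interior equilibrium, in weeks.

Here r = 0.856 and m = 0.687, so r·m = 0.588.
ω = √0.588 = 0.767 per week, hence T = 2π/ω ≈ 8.19 weeks.

T ≈ 8.19 weeks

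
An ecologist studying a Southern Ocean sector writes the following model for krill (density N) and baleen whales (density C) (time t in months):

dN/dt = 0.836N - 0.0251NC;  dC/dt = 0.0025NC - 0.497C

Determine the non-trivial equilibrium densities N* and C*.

N* ≈ 199, C* ≈ 33.3

Set dC/dt = 0 with C > 0: 0.0025N - 0.497 = 0, so N* = 0.497/0.0025 = 199.
Set dN/dt = 0 with N > 0: 0.836 - 0.0251C = 0, so C* = 0.836/0.0251 = 33.3.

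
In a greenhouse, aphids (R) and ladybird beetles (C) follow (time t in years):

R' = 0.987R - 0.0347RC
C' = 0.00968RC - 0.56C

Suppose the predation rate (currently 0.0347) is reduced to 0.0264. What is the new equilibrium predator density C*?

C* ≈ 37.4

At the interior fixed point, setting dR/dt = 0 with R > 0 fixes C* = (prey growth rate)/(RC coefficient) — independent of the other coefficients.
With the change, C* = 0.987/0.0264 = 37.4; it rises from 28.4.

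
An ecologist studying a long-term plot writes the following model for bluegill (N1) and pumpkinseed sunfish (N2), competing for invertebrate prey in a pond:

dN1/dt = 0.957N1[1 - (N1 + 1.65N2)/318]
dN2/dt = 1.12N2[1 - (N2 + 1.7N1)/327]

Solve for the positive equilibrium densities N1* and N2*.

N1* ≈ 123, N2* ≈ 118

Setting both brackets to zero gives the nullclines N1 + 1.65N2 = 318 and 1.7N1 + N2 = 327.
Substituting N2 = 327 - 1.7N1 into the first: N1(1 - 1.65·1.7) = 318 - 1.65·327.
So N1* = -222/-1.8 = 123, and then N2* = 327 - 1.7·123 = 118.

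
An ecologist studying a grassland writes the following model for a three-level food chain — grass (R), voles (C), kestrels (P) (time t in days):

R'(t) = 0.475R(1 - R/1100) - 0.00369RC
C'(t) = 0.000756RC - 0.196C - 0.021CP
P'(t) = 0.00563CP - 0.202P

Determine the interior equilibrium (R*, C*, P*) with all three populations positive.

From dP/dt = 0: 0.00563C* = 0.202, so C* = 35.9.
From dR/dt = 0: 0.475(1 - R*/1100) = 0.00369·35.9, giving R* = 1100·(1 - 0.279) = 793.
From dC/dt = 0: 0.000756·793 - 0.196 = 0.021P*, so P* = 0.404/0.021 = 19.2.

R* ≈ 793, C* ≈ 35.9, P* ≈ 19.2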